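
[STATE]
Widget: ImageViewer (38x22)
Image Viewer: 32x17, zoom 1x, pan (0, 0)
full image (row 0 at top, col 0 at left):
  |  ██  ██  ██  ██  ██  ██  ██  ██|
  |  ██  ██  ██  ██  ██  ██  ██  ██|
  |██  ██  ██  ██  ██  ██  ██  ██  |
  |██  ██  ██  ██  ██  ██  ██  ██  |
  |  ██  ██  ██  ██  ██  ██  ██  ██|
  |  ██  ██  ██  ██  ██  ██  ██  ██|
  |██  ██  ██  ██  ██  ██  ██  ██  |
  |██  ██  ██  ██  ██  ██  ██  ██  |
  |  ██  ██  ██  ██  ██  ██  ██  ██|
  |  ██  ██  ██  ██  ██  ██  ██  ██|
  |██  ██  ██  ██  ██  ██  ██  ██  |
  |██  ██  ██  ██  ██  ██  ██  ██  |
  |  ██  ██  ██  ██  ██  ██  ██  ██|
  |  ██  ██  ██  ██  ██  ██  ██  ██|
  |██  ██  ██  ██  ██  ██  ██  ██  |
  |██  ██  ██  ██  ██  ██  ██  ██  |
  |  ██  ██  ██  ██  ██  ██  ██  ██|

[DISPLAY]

  ██  ██  ██  ██  ██  ██  ██  ██      
  ██  ██  ██  ██  ██  ██  ██  ██      
██  ██  ██  ██  ██  ██  ██  ██        
██  ██  ██  ██  ██  ██  ██  ██        
  ██  ██  ██  ██  ██  ██  ██  ██      
  ██  ██  ██  ██  ██  ██  ██  ██      
██  ██  ██  ██  ██  ██  ██  ██        
██  ██  ██  ██  ██  ██  ██  ██        
  ██  ██  ██  ██  ██  ██  ██  ██      
  ██  ██  ██  ██  ██  ██  ██  ██      
██  ██  ██  ██  ██  ██  ██  ██        
██  ██  ██  ██  ██  ██  ██  ██        
  ██  ██  ██  ██  ██  ██  ██  ██      
  ██  ██  ██  ██  ██  ██  ██  ██      
██  ██  ██  ██  ██  ██  ██  ██        
██  ██  ██  ██  ██  ██  ██  ██        
  ██  ██  ██  ██  ██  ██  ██  ██      
                                      
                                      
                                      
                                      
                                      


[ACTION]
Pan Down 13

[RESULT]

  ██  ██  ██  ██  ██  ██  ██  ██      
██  ██  ██  ██  ██  ██  ██  ██        
██  ██  ██  ██  ██  ██  ██  ██        
  ██  ██  ██  ██  ██  ██  ██  ██      
                                      
                                      
                                      
                                      
                                      
                                      
                                      
                                      
                                      
                                      
                                      
                                      
                                      
                                      
                                      
                                      
                                      
                                      


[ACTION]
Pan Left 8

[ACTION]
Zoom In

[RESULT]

████    ████    ████    ████    ████  
████    ████    ████    ████    ████  
████    ████    ████    ████    ████  
    ████    ████    ████    ████    ██
    ████    ████    ████    ████    ██
    ████    ████    ████    ████    ██
    ████    ████    ████    ████    ██
████    ████    ████    ████    ████  
████    ████    ████    ████    ████  
████    ████    ████    ████    ████  
████    ████    ████    ████    ████  
    ████    ████    ████    ████    ██
    ████    ████    ████    ████    ██
    ████    ████    ████    ████    ██
    ████    ████    ████    ████    ██
████    ████    ████    ████    ████  
████    ████    ████    ████    ████  
████    ████    ████    ████    ████  
████    ████    ████    ████    ████  
    ████    ████    ████    ████    ██
    ████    ████    ████    ████    ██
                                      


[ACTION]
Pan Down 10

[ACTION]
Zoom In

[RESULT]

██████      ██████      ██████      ██
      ██████      ██████      ██████  
      ██████      ██████      ██████  
      ██████      ██████      ██████  
      ██████      ██████      ██████  
      ██████      ██████      ██████  
      ██████      ██████      ██████  
██████      ██████      ██████      ██
██████      ██████      ██████      ██
██████      ██████      ██████      ██
██████      ██████      ██████      ██
██████      ██████      ██████      ██
██████      ██████      ██████      ██
      ██████      ██████      ██████  
      ██████      ██████      ██████  
      ██████      ██████      ██████  
      ██████      ██████      ██████  
      ██████      ██████      ██████  
      ██████      ██████      ██████  
██████      ██████      ██████      ██
██████      ██████      ██████      ██
██████      ██████      ██████      ██


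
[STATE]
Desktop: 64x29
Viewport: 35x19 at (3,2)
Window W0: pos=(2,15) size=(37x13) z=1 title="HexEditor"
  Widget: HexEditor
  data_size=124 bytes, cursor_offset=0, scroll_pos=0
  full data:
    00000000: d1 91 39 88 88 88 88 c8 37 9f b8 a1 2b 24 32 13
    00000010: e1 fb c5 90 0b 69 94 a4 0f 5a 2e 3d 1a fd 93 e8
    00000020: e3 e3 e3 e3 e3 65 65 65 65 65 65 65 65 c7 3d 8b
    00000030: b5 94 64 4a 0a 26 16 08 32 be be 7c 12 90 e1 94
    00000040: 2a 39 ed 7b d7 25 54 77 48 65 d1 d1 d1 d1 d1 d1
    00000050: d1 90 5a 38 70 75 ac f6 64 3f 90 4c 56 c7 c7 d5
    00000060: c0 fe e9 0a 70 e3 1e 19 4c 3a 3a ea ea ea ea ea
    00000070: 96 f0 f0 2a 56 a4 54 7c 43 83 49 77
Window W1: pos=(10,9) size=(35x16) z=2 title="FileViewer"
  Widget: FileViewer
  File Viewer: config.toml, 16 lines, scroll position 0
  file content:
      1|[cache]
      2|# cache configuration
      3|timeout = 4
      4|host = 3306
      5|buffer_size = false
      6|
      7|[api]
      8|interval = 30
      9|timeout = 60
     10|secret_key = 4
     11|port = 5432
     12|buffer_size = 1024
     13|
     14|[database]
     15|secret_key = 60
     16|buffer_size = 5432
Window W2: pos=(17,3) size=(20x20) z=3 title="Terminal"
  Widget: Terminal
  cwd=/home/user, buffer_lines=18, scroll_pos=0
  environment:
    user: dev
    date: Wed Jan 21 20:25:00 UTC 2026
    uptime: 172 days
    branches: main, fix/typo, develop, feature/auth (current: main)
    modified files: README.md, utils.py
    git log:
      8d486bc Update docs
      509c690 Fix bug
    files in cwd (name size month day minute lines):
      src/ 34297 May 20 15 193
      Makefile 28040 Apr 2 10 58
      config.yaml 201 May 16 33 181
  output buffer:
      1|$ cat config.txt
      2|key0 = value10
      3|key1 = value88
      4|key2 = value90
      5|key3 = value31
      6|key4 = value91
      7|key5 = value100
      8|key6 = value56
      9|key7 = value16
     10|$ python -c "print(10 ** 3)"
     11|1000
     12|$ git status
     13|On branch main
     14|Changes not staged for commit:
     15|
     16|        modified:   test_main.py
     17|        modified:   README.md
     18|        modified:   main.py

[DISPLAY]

                                   
              ┏━━━━━━━━━━━━━━━━━━┓ 
              ┃ Terminal         ┃ 
              ┠──────────────────┨ 
              ┃$ cat config.txt  ┃ 
              ┃key0 = value10    ┃ 
              ┃key1 = value88    ┃ 
       ┏━━━━━━┃key2 = value90    ┃━
       ┃ FileV┃key3 = value31    ┃ 
       ┠──────┃key4 = value91    ┃─
       ┃[cache┃key5 = value100   ┃ 
       ┃# cach┃key6 = value56    ┃ 
       ┃timeou┃key7 = value16    ┃ 
━━━━━━━┃host =┃$ python -c "print┃ 
 HexEdi┃buffer┃1000              ┃ 
───────┃      ┃$ git status      ┃ 
0000000┃[api] ┃On branch main    ┃ 
0000001┃interv┃Changes not staged┃ 
0000002┃timeou┃                  ┃ 


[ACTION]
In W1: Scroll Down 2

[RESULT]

                                   
              ┏━━━━━━━━━━━━━━━━━━┓ 
              ┃ Terminal         ┃ 
              ┠──────────────────┨ 
              ┃$ cat config.txt  ┃ 
              ┃key0 = value10    ┃ 
              ┃key1 = value88    ┃ 
       ┏━━━━━━┃key2 = value90    ┃━
       ┃ FileV┃key3 = value31    ┃ 
       ┠──────┃key4 = value91    ┃─
       ┃timeou┃key5 = value100   ┃ 
       ┃host =┃key6 = value56    ┃ 
       ┃buffer┃key7 = value16    ┃ 
━━━━━━━┃      ┃$ python -c "print┃ 
 HexEdi┃[api] ┃1000              ┃ 
───────┃interv┃$ git status      ┃ 
0000000┃timeou┃On branch main    ┃ 
0000001┃secret┃Changes not staged┃ 
0000002┃port =┃                  ┃ 


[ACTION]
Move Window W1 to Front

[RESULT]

                                   
              ┏━━━━━━━━━━━━━━━━━━┓ 
              ┃ Terminal         ┃ 
              ┠──────────────────┨ 
              ┃$ cat config.txt  ┃ 
              ┃key0 = value10    ┃ 
              ┃key1 = value88    ┃ 
       ┏━━━━━━━━━━━━━━━━━━━━━━━━━━━
       ┃ FileViewer                
       ┠───────────────────────────
       ┃timeout = 4                
       ┃host = 3306                
       ┃buffer_size = false        
━━━━━━━┃                           
 HexEdi┃[api]                      
───────┃interval = 30              
0000000┃timeout = 60               
0000001┃secret_key = 4             
0000002┃port = 5432                


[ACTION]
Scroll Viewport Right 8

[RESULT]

                                   
      ┏━━━━━━━━━━━━━━━━━━┓         
      ┃ Terminal         ┃         
      ┠──────────────────┨         
      ┃$ cat config.txt  ┃         
      ┃key0 = value10    ┃         
      ┃key1 = value88    ┃         
━━━━━━━━━━━━━━━━━━━━━━━━━━━━━━━━━┓ 
 FileViewer                      ┃ 
─────────────────────────────────┨ 
timeout = 4                     ▲┃ 
host = 3306                     ░┃ 
buffer_size = false             ░┃ 
                                ░┃ 
[api]                           ░┃ 
interval = 30                   ░┃ 
timeout = 60                    █┃ 
secret_key = 4                  ░┃ 
port = 5432                     ░┃ 


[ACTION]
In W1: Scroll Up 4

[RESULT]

                                   
      ┏━━━━━━━━━━━━━━━━━━┓         
      ┃ Terminal         ┃         
      ┠──────────────────┨         
      ┃$ cat config.txt  ┃         
      ┃key0 = value10    ┃         
      ┃key1 = value88    ┃         
━━━━━━━━━━━━━━━━━━━━━━━━━━━━━━━━━┓ 
 FileViewer                      ┃ 
─────────────────────────────────┨ 
[cache]                         ▲┃ 
# cache configuration           █┃ 
timeout = 4                     ░┃ 
host = 3306                     ░┃ 
buffer_size = false             ░┃ 
                                ░┃ 
[api]                           ░┃ 
interval = 30                   ░┃ 
timeout = 60                    ░┃ 


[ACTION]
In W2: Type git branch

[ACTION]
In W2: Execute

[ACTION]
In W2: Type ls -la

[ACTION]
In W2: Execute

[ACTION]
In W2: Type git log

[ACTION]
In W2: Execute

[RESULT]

                                   
      ┏━━━━━━━━━━━━━━━━━━┓         
      ┃ Terminal         ┃         
      ┠──────────────────┨         
      ┃        modified: ┃         
      ┃        modified: ┃         
      ┃        modified: ┃         
━━━━━━━━━━━━━━━━━━━━━━━━━━━━━━━━━┓ 
 FileViewer                      ┃ 
─────────────────────────────────┨ 
[cache]                         ▲┃ 
# cache configuration           █┃ 
timeout = 4                     ░┃ 
host = 3306                     ░┃ 
buffer_size = false             ░┃ 
                                ░┃ 
[api]                           ░┃ 
interval = 30                   ░┃ 
timeout = 60                    ░┃ 


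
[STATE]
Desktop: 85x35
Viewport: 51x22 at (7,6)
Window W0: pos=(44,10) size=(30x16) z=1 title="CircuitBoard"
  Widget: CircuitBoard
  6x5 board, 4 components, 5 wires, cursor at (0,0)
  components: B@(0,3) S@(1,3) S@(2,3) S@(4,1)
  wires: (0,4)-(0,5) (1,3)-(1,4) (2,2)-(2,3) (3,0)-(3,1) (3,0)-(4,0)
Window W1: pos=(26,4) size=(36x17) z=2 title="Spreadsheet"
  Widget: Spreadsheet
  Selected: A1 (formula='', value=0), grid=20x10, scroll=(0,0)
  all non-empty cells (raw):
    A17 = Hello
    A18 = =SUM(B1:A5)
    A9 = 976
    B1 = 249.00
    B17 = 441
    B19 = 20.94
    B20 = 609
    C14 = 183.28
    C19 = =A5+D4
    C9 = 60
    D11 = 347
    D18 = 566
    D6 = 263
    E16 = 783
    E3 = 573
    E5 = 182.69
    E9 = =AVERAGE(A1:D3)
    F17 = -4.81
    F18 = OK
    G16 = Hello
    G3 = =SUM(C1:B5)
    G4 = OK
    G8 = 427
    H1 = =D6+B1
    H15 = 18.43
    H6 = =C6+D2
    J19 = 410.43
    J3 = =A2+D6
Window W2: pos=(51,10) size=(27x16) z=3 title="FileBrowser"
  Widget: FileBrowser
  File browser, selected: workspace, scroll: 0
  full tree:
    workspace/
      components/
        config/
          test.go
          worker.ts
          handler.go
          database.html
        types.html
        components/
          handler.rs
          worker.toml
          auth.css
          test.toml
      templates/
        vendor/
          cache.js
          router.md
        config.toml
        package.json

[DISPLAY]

                   ┠───────────────────────────────
                   ┃A1:                            
                   ┃       A       B       C       
                   ┃-------------------------------
                   ┃  1      [0]     249    ┏━━━━━━
                   ┃  2        0       0    ┃ FileB
                   ┃  3        0       0    ┠──────
                   ┃  4        0       0    ┃> [-] 
                   ┃  5        0       0    ┃    [+
                   ┃  6        0       0    ┃    [+
                   ┃  7        0       0    ┃      
                   ┃  8        0       0    ┃      
                   ┃  9      976       0    ┃      
                   ┃ 10        0       0    ┃      
                   ┗━━━━━━━━━━━━━━━━━━━━━━━━┃      
                                     ┃    │ ┃      
                                     ┃4   · ┃      
                                     ┃Cursor┃      
                                     ┃      ┃      
                                     ┗━━━━━━┗━━━━━━
                                                   
                                                   


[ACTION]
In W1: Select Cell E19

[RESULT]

                   ┠───────────────────────────────
                   ┃E19:                           
                   ┃       A       B       C       
                   ┃-------------------------------
                   ┃  1        0     249    ┏━━━━━━
                   ┃  2        0       0    ┃ FileB
                   ┃  3        0       0    ┠──────
                   ┃  4        0       0    ┃> [-] 
                   ┃  5        0       0    ┃    [+
                   ┃  6        0       0    ┃    [+
                   ┃  7        0       0    ┃      
                   ┃  8        0       0    ┃      
                   ┃  9      976       0    ┃      
                   ┃ 10        0       0    ┃      
                   ┗━━━━━━━━━━━━━━━━━━━━━━━━┃      
                                     ┃    │ ┃      
                                     ┃4   · ┃      
                                     ┃Cursor┃      
                                     ┃      ┃      
                                     ┗━━━━━━┗━━━━━━
                                                   
                                                   


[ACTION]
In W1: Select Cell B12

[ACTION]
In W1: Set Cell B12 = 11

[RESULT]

                   ┠───────────────────────────────
                   ┃B12: 11                        
                   ┃       A       B       C       
                   ┃-------------------------------
                   ┃  1        0     249    ┏━━━━━━
                   ┃  2        0       0    ┃ FileB
                   ┃  3        0       0    ┠──────
                   ┃  4        0       0    ┃> [-] 
                   ┃  5        0       0    ┃    [+
                   ┃  6        0       0    ┃    [+
                   ┃  7        0       0    ┃      
                   ┃  8        0       0    ┃      
                   ┃  9      976       0    ┃      
                   ┃ 10        0       0    ┃      
                   ┗━━━━━━━━━━━━━━━━━━━━━━━━┃      
                                     ┃    │ ┃      
                                     ┃4   · ┃      
                                     ┃Cursor┃      
                                     ┃      ┃      
                                     ┗━━━━━━┗━━━━━━
                                                   
                                                   


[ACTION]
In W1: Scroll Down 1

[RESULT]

                   ┠───────────────────────────────
                   ┃B12: 11                        
                   ┃       A       B       C       
                   ┃-------------------------------
                   ┃  2        0       0    ┏━━━━━━
                   ┃  3        0       0    ┃ FileB
                   ┃  4        0       0    ┠──────
                   ┃  5        0       0    ┃> [-] 
                   ┃  6        0       0    ┃    [+
                   ┃  7        0       0    ┃    [+
                   ┃  8        0       0    ┃      
                   ┃  9      976       0    ┃      
                   ┃ 10        0       0    ┃      
                   ┃ 11        0       0    ┃      
                   ┗━━━━━━━━━━━━━━━━━━━━━━━━┃      
                                     ┃    │ ┃      
                                     ┃4   · ┃      
                                     ┃Cursor┃      
                                     ┃      ┃      
                                     ┗━━━━━━┗━━━━━━
                                                   
                                                   


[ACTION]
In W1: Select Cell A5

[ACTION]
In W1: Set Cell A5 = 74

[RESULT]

                   ┠───────────────────────────────
                   ┃A5: 74                         
                   ┃       A       B       C       
                   ┃-------------------------------
                   ┃  2        0       0    ┏━━━━━━
                   ┃  3        0       0    ┃ FileB
                   ┃  4        0       0    ┠──────
                   ┃  5     [74]       0    ┃> [-] 
                   ┃  6        0       0    ┃    [+
                   ┃  7        0       0    ┃    [+
                   ┃  8        0       0    ┃      
                   ┃  9      976       0    ┃      
                   ┃ 10        0       0    ┃      
                   ┃ 11        0       0    ┃      
                   ┗━━━━━━━━━━━━━━━━━━━━━━━━┃      
                                     ┃    │ ┃      
                                     ┃4   · ┃      
                                     ┃Cursor┃      
                                     ┃      ┃      
                                     ┗━━━━━━┗━━━━━━
                                                   
                                                   


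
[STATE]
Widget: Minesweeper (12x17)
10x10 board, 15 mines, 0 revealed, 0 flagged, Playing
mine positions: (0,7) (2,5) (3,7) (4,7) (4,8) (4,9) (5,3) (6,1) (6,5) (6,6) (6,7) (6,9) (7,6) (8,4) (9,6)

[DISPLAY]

■■■■■■■■■■  
■■■■■■■■■■  
■■■■■■■■■■  
■■■■■■■■■■  
■■■■■■■■■■  
■■■■■■■■■■  
■■■■■■■■■■  
■■■■■■■■■■  
■■■■■■■■■■  
■■■■■■■■■■  
            
            
            
            
            
            
            


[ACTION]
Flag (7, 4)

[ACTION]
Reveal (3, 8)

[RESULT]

■■■■■■■■■■  
■■■■■■■■■■  
■■■■■■■■■■  
■■■■■■■■4■  
■■■■■■■■■■  
■■■■■■■■■■  
■■■■■■■■■■  
■■■■⚑■■■■■  
■■■■■■■■■■  
■■■■■■■■■■  
            
            
            
            
            
            
            


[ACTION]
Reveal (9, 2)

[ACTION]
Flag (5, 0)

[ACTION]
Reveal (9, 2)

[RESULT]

■■■■■■■■■■  
■■■■■■■■■■  
■■■■■■■■■■  
■■■■■■■■4■  
■■■■■■■■■■  
⚑■■■■■■■■■  
■■■■■■■■■■  
1111⚑■■■■■  
   1■■■■■■  
   1■■■■■■  
            
            
            
            
            
            
            


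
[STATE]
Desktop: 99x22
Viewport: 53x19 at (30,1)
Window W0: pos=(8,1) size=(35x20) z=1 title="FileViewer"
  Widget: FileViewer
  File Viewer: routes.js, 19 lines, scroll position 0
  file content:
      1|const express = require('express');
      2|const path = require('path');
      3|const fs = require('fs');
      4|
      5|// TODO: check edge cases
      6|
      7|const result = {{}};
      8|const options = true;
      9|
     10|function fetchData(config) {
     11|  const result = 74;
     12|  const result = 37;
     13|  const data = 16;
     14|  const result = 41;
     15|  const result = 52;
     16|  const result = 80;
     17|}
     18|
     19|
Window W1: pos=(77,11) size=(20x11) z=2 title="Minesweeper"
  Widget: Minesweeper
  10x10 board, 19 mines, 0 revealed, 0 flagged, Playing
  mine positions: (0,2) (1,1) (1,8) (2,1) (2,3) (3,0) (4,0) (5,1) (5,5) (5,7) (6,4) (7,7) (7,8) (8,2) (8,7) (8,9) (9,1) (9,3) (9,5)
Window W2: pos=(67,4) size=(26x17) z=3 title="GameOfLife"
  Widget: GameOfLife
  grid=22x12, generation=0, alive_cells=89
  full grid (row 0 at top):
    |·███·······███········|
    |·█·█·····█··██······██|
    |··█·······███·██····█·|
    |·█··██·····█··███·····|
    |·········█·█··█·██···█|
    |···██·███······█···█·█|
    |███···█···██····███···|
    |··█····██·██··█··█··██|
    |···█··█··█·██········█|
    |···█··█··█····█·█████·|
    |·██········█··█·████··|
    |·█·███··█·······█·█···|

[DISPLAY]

━━━━━━━━━━━━┓                                        
            ┃                                        
────────────┨                                        
re('express▲┃                        ┏━━━━━━━━━━━━━━━
'path');   █┃                        ┃ GameOfLife    
s');       ░┃                        ┠───────────────
           ░┃                        ┃Gen: 0         
ases       ░┃                        ┃·███·······███·
           ░┃                        ┃·█·█·····█··██·
           ░┃                        ┃··█·······███·█
           ░┃                        ┃·█··██·····█··█
           ░┃                        ┃·········█·█··█
nfig) {    ░┃                        ┃···██·███······
           ░┃                        ┃███···█···██···
           ░┃                        ┃··█····██·██··█
           ░┃                        ┃···█··█··█·██··
           ░┃                        ┃···█··█··█····█
           ░┃                        ┃·██········█··█
           ▼┃                        ┃·█·███··█······


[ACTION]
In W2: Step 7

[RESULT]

━━━━━━━━━━━━┓                                        
            ┃                                        
────────────┨                                        
re('express▲┃                        ┏━━━━━━━━━━━━━━━
'path');   █┃                        ┃ GameOfLife    
s');       ░┃                        ┠───────────────
           ░┃                        ┃Gen: 7         
ases       ░┃                        ┃···············
           ░┃                        ┃···············
           ░┃                        ┃···············
           ░┃                        ┃···············
           ░┃                        ┃···············
nfig) {    ░┃                        ┃·██·█···█··██··
           ░┃                        ┃··█·█····█·····
           ░┃                        ┃······██·█·██··
           ░┃                        ┃··██·██·█······
           ░┃                        ┃·██··██·█······
           ░┃                        ┃···█······█····
           ▼┃                        ┃···············


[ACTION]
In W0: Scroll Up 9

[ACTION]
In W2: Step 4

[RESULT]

━━━━━━━━━━━━┓                                        
            ┃                                        
────────────┨                                        
re('express▲┃                        ┏━━━━━━━━━━━━━━━
'path');   █┃                        ┃ GameOfLife    
s');       ░┃                        ┠───────────────
           ░┃                        ┃Gen: 11        
ases       ░┃                        ┃···············
           ░┃                        ┃···············
           ░┃                        ┃···············
           ░┃                        ┃···············
           ░┃                        ┃···············
nfig) {    ░┃                        ┃········██·····
           ░┃                        ┃·····█····█····
           ░┃                        ┃···██··········
           ░┃                        ┃···█······█····
           ░┃                        ┃···██████·····█
           ░┃                        ┃···············
           ▼┃                        ┃···············


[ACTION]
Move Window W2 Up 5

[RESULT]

━━━━━━━━━━━━┓                        ┃ GameOfLife    
            ┃                        ┠───────────────
────────────┨                        ┃Gen: 11        
re('express▲┃                        ┃···············
'path');   █┃                        ┃···············
s');       ░┃                        ┃···············
           ░┃                        ┃···············
ases       ░┃                        ┃···············
           ░┃                        ┃········██·····
           ░┃                        ┃·····█····█····
           ░┃                        ┃···██··········
           ░┃                        ┃···█······█····
nfig) {    ░┃                        ┃···██████·····█
           ░┃                        ┃···············
           ░┃                        ┃···············
           ░┃                        ┗━━━━━━━━━━━━━━━
           ░┃                                  ┃■■■■■
           ░┃                                  ┃■■■■■
           ▼┃                                  ┃■■■■■


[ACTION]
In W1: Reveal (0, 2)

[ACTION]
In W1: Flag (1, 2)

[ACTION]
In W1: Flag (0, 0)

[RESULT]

━━━━━━━━━━━━┓                        ┃ GameOfLife    
            ┃                        ┠───────────────
────────────┨                        ┃Gen: 11        
re('express▲┃                        ┃···············
'path');   █┃                        ┃···············
s');       ░┃                        ┃···············
           ░┃                        ┃···············
ases       ░┃                        ┃···············
           ░┃                        ┃········██·····
           ░┃                        ┃·····█····█····
           ░┃                        ┃···██··········
           ░┃                        ┃···█······█····
nfig) {    ░┃                        ┃···██████·····█
           ░┃                        ┃···············
           ░┃                        ┃···············
           ░┃                        ┗━━━━━━━━━━━━━━━
           ░┃                                  ┃✹■■■■
           ░┃                                  ┃✹■■■■
           ▼┃                                  ┃■✹■■■


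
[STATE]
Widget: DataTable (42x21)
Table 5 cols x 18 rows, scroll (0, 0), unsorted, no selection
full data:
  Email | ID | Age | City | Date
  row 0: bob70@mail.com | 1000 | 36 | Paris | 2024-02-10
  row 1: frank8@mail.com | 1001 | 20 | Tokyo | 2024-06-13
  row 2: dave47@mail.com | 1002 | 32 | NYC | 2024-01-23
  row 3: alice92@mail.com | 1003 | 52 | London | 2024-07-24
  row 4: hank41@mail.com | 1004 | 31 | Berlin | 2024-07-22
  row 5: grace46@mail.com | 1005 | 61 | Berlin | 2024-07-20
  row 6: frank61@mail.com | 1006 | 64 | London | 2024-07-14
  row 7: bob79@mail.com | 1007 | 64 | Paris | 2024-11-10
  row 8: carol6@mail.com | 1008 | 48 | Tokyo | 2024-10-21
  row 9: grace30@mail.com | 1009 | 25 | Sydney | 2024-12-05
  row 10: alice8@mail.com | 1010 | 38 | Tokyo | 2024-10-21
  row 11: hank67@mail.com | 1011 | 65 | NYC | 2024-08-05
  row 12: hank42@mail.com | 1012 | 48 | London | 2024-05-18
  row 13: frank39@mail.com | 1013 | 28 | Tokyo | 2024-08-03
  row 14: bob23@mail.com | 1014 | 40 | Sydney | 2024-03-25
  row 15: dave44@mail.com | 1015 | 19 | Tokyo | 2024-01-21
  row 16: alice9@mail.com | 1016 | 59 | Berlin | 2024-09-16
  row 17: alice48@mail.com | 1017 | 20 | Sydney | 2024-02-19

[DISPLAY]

Email           │ID  │Age│City  │Date     
────────────────┼────┼───┼──────┼─────────
bob70@mail.com  │1000│36 │Paris │2024-02-1
frank8@mail.com │1001│20 │Tokyo │2024-06-1
dave47@mail.com │1002│32 │NYC   │2024-01-2
alice92@mail.com│1003│52 │London│2024-07-2
hank41@mail.com │1004│31 │Berlin│2024-07-2
grace46@mail.com│1005│61 │Berlin│2024-07-2
frank61@mail.com│1006│64 │London│2024-07-1
bob79@mail.com  │1007│64 │Paris │2024-11-1
carol6@mail.com │1008│48 │Tokyo │2024-10-2
grace30@mail.com│1009│25 │Sydney│2024-12-0
alice8@mail.com │1010│38 │Tokyo │2024-10-2
hank67@mail.com │1011│65 │NYC   │2024-08-0
hank42@mail.com │1012│48 │London│2024-05-1
frank39@mail.com│1013│28 │Tokyo │2024-08-0
bob23@mail.com  │1014│40 │Sydney│2024-03-2
dave44@mail.com │1015│19 │Tokyo │2024-01-2
alice9@mail.com │1016│59 │Berlin│2024-09-1
alice48@mail.com│1017│20 │Sydney│2024-02-1
                                          


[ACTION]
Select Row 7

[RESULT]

Email           │ID  │Age│City  │Date     
────────────────┼────┼───┼──────┼─────────
bob70@mail.com  │1000│36 │Paris │2024-02-1
frank8@mail.com │1001│20 │Tokyo │2024-06-1
dave47@mail.com │1002│32 │NYC   │2024-01-2
alice92@mail.com│1003│52 │London│2024-07-2
hank41@mail.com │1004│31 │Berlin│2024-07-2
grace46@mail.com│1005│61 │Berlin│2024-07-2
frank61@mail.com│1006│64 │London│2024-07-1
>ob79@mail.com  │1007│64 │Paris │2024-11-1
carol6@mail.com │1008│48 │Tokyo │2024-10-2
grace30@mail.com│1009│25 │Sydney│2024-12-0
alice8@mail.com │1010│38 │Tokyo │2024-10-2
hank67@mail.com │1011│65 │NYC   │2024-08-0
hank42@mail.com │1012│48 │London│2024-05-1
frank39@mail.com│1013│28 │Tokyo │2024-08-0
bob23@mail.com  │1014│40 │Sydney│2024-03-2
dave44@mail.com │1015│19 │Tokyo │2024-01-2
alice9@mail.com │1016│59 │Berlin│2024-09-1
alice48@mail.com│1017│20 │Sydney│2024-02-1
                                          


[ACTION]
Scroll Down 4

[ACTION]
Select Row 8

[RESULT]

Email           │ID  │Age│City  │Date     
────────────────┼────┼───┼──────┼─────────
bob70@mail.com  │1000│36 │Paris │2024-02-1
frank8@mail.com │1001│20 │Tokyo │2024-06-1
dave47@mail.com │1002│32 │NYC   │2024-01-2
alice92@mail.com│1003│52 │London│2024-07-2
hank41@mail.com │1004│31 │Berlin│2024-07-2
grace46@mail.com│1005│61 │Berlin│2024-07-2
frank61@mail.com│1006│64 │London│2024-07-1
bob79@mail.com  │1007│64 │Paris │2024-11-1
>arol6@mail.com │1008│48 │Tokyo │2024-10-2
grace30@mail.com│1009│25 │Sydney│2024-12-0
alice8@mail.com │1010│38 │Tokyo │2024-10-2
hank67@mail.com │1011│65 │NYC   │2024-08-0
hank42@mail.com │1012│48 │London│2024-05-1
frank39@mail.com│1013│28 │Tokyo │2024-08-0
bob23@mail.com  │1014│40 │Sydney│2024-03-2
dave44@mail.com │1015│19 │Tokyo │2024-01-2
alice9@mail.com │1016│59 │Berlin│2024-09-1
alice48@mail.com│1017│20 │Sydney│2024-02-1
                                          


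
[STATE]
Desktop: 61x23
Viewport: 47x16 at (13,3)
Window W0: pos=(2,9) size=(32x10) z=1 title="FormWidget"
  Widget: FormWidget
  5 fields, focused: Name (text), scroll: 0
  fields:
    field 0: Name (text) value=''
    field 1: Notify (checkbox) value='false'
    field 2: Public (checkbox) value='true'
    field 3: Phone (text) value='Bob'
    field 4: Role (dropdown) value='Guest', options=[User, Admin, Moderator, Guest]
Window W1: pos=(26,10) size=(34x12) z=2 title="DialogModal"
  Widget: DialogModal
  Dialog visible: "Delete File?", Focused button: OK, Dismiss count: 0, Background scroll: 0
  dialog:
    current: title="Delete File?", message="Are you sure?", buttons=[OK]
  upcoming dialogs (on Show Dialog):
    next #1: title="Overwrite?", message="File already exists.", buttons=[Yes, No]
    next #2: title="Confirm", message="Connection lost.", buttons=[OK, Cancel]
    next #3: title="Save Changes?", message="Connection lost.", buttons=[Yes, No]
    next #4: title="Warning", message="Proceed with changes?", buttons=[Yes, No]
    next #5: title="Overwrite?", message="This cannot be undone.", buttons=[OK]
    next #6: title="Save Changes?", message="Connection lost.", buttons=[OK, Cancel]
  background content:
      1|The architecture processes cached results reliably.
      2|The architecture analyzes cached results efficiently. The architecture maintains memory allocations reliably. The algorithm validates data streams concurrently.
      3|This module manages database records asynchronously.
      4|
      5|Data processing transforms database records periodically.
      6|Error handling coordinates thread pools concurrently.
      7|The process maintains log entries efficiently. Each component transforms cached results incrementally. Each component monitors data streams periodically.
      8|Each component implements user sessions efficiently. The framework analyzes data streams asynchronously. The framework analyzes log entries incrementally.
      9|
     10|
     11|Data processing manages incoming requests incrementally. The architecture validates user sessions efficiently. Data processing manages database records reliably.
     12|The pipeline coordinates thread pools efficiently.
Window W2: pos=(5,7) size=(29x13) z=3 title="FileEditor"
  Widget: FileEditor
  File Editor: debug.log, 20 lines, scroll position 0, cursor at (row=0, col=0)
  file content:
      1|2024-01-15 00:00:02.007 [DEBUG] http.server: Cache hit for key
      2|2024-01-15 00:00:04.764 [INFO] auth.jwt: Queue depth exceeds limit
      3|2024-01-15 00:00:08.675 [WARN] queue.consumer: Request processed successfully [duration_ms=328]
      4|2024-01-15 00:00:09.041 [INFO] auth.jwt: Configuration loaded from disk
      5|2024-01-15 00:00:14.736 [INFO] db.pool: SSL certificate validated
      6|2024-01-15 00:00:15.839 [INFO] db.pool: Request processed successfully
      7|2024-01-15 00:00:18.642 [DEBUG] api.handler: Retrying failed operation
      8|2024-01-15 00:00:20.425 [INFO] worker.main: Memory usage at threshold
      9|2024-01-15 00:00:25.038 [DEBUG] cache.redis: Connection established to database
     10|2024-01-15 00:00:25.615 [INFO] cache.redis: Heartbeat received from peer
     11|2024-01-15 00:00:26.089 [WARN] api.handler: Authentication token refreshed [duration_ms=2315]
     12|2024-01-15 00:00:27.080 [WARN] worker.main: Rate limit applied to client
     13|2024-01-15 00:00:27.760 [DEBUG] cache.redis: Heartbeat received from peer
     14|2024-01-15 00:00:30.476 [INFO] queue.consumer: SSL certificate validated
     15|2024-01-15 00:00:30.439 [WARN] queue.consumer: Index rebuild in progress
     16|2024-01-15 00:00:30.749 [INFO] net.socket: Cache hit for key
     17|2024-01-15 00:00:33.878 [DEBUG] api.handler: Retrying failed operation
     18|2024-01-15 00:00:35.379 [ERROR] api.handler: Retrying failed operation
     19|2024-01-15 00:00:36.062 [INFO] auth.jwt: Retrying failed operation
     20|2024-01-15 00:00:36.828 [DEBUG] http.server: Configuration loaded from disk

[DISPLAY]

                                               
                                               
                                               
                                               
━━━━━━━━━━━━━━━━━━━━┓                          
itor                ┃                          
────────────────────┨                          
-15 00:00:02.007 [D▲┃━━━━━━━━━━━━━━━━━━━━━━━━━┓
-15 00:00:04.764 [I█┃Modal                    ┃
-15 00:00:08.675 [W░┃─────────────────────────┨
-15 00:00:09.041 [I░┃hitecture processes cache┃
-15 00:00:14.736 [I░┃┌───────────────┐s cached┃
-15 00:00:15.839 [I░┃│  Delete File? │base rec┃
-15 00:00:18.642 [D░┃│ Are you sure? │        ┃
-15 00:00:20.425 [I░┃│      [OK]     │ms datab┃
-15 00:00:25.038 [D▼┃└───────────────┘es threa┃


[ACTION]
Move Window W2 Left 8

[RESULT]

                                               
                                               
                                               
                                               
━━━━━━━━━━━━━━━┓                               
               ┃                               
───────────────┨━━━━┓                          
0:00:02.007 [D▲┃━━━━━━━━━━━━━━━━━━━━━━━━━━━━━━┓
0:00:04.764 [I█┃ialogModal                    ┃
0:00:08.675 [W░┃──────────────────────────────┨
0:00:09.041 [I░┃e architecture processes cache┃
0:00:14.736 [I░┃e arc┌───────────────┐s cached┃
0:00:15.839 [I░┃is mo│  Delete File? │base rec┃
0:00:18.642 [D░┃     │ Are you sure? │        ┃
0:00:20.425 [I░┃ta pr│      [OK]     │ms datab┃
0:00:25.038 [D▼┃ror h└───────────────┘es threa┃


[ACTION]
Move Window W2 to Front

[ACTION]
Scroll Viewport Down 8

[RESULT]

━━━━━━━━━━━━━━━┓                               
               ┃                               
───────────────┨━━━━┓                          
0:00:02.007 [D▲┃━━━━━━━━━━━━━━━━━━━━━━━━━━━━━━┓
0:00:04.764 [I█┃ialogModal                    ┃
0:00:08.675 [W░┃──────────────────────────────┨
0:00:09.041 [I░┃e architecture processes cache┃
0:00:14.736 [I░┃e arc┌───────────────┐s cached┃
0:00:15.839 [I░┃is mo│  Delete File? │base rec┃
0:00:18.642 [D░┃     │ Are you sure? │        ┃
0:00:20.425 [I░┃ta pr│      [OK]     │ms datab┃
0:00:25.038 [D▼┃ror h└───────────────┘es threa┃
━━━━━━━━━━━━━━━┛e process maintains log entrie┃
             ┃Each component implements user s┃
             ┗━━━━━━━━━━━━━━━━━━━━━━━━━━━━━━━━┛
                                               
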